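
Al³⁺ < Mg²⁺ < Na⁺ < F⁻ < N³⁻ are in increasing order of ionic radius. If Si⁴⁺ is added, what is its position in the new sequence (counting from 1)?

Each ion has 10 electrons. The ranking follows nuclear charge in reverse — greater Z gives a smaller radius. Si⁴⁺ (Z=14), Al³⁺ (Z=13), Mg²⁺ (Z=12), Na⁺ (Z=11), F⁻ (Z=9), N³⁻ (Z=7).
Merged order: Si⁴⁺ < Al³⁺ < Mg²⁺ < Na⁺ < F⁻ < N³⁻ — Si⁴⁺ is number 1.

1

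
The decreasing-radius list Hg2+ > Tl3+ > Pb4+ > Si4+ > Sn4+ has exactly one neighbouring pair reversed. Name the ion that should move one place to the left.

Sn4+

The pair Si4+, Sn4+ is the wrong way round — Si4+ and Sn4+ are in one column with the same charge; the lighter period-3 ion has 2 fewer shells and is smaller. All other adjacent pairs agree with periodic trends, so Sn4+ is the misplaced ion.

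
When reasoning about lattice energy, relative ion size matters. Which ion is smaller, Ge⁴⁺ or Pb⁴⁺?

All are in the same group with charge +4. Radius grows down the group as n (the outermost shell) increases.

Ge⁴⁺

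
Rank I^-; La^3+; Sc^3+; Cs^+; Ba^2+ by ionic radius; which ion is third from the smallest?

Sc^3+: 18 e⁻, Z=21, La^3+: 54 e⁻, Z=57, Ba^2+: 54 e⁻, Z=56, Cs^+: 54 e⁻, Z=55, I^-: 54 e⁻, Z=53. Sc^3+ < La^3+ (same group, period 4 vs 6); La^3+ < Ba^2+ (isoelectronic, higher Z=57 is smaller); Ba^2+ < Cs^+ (both 54 e⁻, Z=56>55); Cs^+ < I^- (isoelectronic, higher Z=55 is smaller).
Ordering: Sc^3+ < La^3+ < Ba^2+ < Cs^+ < I^-. The third smallest is Ba^2+.

Ba^2+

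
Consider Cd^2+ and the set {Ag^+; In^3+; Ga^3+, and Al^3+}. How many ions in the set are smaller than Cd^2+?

3

Work out protons and electrons: Al^3+: 10 e⁻, Z=13, Ga^3+: 28 e⁻, Z=31, In^3+: 46 e⁻, Z=49, Cd^2+: 46 e⁻, Z=48, Ag^+: 46 e⁻, Z=47. Al^3+ < Ga^3+ (same group, 1 shell fewer); Ga^3+ < In^3+ (same group, period 4 vs 5); In^3+ < Cd^2+ (isoelectronic, higher Z=49 is smaller); Cd^2+ < Ag^+ (both 46 e⁻, Z=48>47).
Overall: Al^3+ < Ga^3+ < In^3+ < Cd^2+ < Ag^+. Cd^2+ has 3 below it and 1 above. That's 3.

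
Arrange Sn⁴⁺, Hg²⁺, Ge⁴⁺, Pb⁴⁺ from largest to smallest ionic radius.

Hg²⁺ > Pb⁴⁺ > Sn⁴⁺ > Ge⁴⁺

Work out protons and electrons: Ge⁴⁺ has 28 e⁻ (Z=32), Sn⁴⁺ has 46 e⁻ (Z=50), Pb⁴⁺ has 78 e⁻ (Z=82), Hg²⁺ has 78 e⁻ (Z=80). Ge⁴⁺ < Sn⁴⁺ (same group, 1 shell fewer); Sn⁴⁺ < Pb⁴⁺ (same group, period 5 vs 6); Pb⁴⁺ < Hg²⁺ (both 78 e⁻, Z=82>80).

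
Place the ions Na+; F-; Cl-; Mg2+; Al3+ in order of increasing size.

Al3+ < Mg2+ < Na+ < F- < Cl-

First list Z and electron count for each: Al3+ has 10 e⁻ (Z=13), Mg2+ has 10 e⁻ (Z=12), Na+ has 10 e⁻ (Z=11), F- has 10 e⁻ (Z=9), Cl- has 18 e⁻ (Z=17). Al3+ < Mg2+ (isoelectronic, higher Z=13 is smaller); Mg2+ < Na+ (isoelectronic, higher Z=12 is smaller); Na+ < F- (isoelectronic, higher Z=11 is smaller); F- < Cl- (same group, period 2 vs 3).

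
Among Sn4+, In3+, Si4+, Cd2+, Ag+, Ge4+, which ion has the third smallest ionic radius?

Sn4+

Si4+: 10 e⁻, Z=14, Ge4+: 28 e⁻, Z=32, Sn4+: 46 e⁻, Z=50, In3+: 46 e⁻, Z=49, Cd2+: 46 e⁻, Z=48, Ag+: 46 e⁻, Z=47. Si4+ < Ge4+ (same group, period 3 vs 4); Ge4+ < Sn4+ (same group, 1 shell fewer); Sn4+ < In3+ (isoelectronic, higher Z=50 is smaller); In3+ < Cd2+ (isoelectronic, higher Z=49 is smaller); Cd2+ < Ag+ (both 46 e⁻, Z=48>47).
Full ascending order: Si4+ < Ge4+ < Sn4+ < In3+ < Cd2+ < Ag+. Counting from the smallest, position 3 is Sn4+.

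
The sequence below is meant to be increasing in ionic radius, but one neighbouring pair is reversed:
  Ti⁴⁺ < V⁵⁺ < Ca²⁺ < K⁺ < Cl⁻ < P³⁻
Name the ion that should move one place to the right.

Ti⁴⁺

Check each adjacent pair. Ti⁴⁺ and V⁵⁺ are reversed: V⁵⁺ and Ti⁴⁺ share 18 electrons; the higher nuclear charge on V (Z=23) contracts it more, so V⁵⁺ < Ti⁴⁺. No other neighbouring pair contradicts the periodic trends, so Ti⁴⁺ is the ion listed too early.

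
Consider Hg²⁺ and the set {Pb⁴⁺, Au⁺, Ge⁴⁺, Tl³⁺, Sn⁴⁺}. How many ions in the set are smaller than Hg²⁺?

4

Electron counts and nuclear charges: Ge⁴⁺: 28 e⁻, Z=32, Sn⁴⁺: 46 e⁻, Z=50, Pb⁴⁺: 78 e⁻, Z=82, Tl³⁺: 78 e⁻, Z=81, Hg²⁺: 78 e⁻, Z=80, Au⁺: 78 e⁻, Z=79. Ge⁴⁺ < Sn⁴⁺ (same group, 1 shell fewer); Sn⁴⁺ < Pb⁴⁺ (same group, 1 shell fewer); Pb⁴⁺ < Tl³⁺ (both 78 e⁻, Z=82>81); Tl³⁺ < Hg²⁺ (both 78 e⁻, Z=81>80); Hg²⁺ < Au⁺ (isoelectronic, higher Z=80 is smaller).
Overall: Ge⁴⁺ < Sn⁴⁺ < Pb⁴⁺ < Tl³⁺ < Hg²⁺ < Au⁺. Hg²⁺ has 4 below it and 1 above. Count: 4.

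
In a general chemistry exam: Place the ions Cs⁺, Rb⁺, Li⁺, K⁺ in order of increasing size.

Li⁺ < K⁺ < Rb⁺ < Cs⁺

These ions sit in one column with identical charge. Each step down the periodic table adds a principal shell, increasing the radius.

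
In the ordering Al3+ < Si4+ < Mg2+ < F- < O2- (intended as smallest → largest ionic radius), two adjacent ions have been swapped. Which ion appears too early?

The pair Al3+, Si4+ is the wrong way round — both have 10 electrons but Z(Si)=14 > Z(Al)=13, so Si4+ should be the smaller of the two. All other adjacent pairs agree with periodic trends, so Al3+ is the misplaced ion.

Al3+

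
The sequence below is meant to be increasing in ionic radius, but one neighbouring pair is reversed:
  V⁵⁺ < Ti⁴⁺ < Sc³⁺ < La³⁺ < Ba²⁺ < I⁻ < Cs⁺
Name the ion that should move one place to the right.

I⁻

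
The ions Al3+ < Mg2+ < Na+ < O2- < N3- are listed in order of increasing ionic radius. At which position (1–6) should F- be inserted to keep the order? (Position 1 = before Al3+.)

4

These species are isoelectronic with 10 electrons. The only difference is the number of protons: Al3+ (Z=13), Mg2+ (Z=12), Na+ (Z=11), F- (Z=9), O2- (Z=8), N3- (Z=7). The strongest nuclear pull (Al3+) gives the smallest ion.
The complete sequence is Al3+ < Mg2+ < Na+ < F- < O2- < N3-. F- sits at position 4.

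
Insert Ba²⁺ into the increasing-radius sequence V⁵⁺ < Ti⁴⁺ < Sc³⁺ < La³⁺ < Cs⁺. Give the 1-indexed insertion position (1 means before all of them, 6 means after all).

Tabulating Z and e⁻: V⁵⁺ (Z=23, 18 e⁻), Ti⁴⁺ (Z=22, 18 e⁻), Sc³⁺ (Z=21, 18 e⁻), La³⁺ (Z=57, 54 e⁻), Ba²⁺ (Z=56, 54 e⁻), Cs⁺ (Z=55, 54 e⁻). V⁵⁺ < Ti⁴⁺ (isoelectronic, higher Z=23 is smaller); Ti⁴⁺ < Sc³⁺ (both 18 e⁻, Z=22>21); Sc³⁺ < La³⁺ (same group, 2 shells fewer); La³⁺ < Ba²⁺ (isoelectronic, higher Z=57 is smaller); Ba²⁺ < Cs⁺ (both 54 e⁻, Z=56>55).
With Ba²⁺ included the full order is V⁵⁺ < Ti⁴⁺ < Sc³⁺ < La³⁺ < Ba²⁺ < Cs⁺, so it takes position 5.

5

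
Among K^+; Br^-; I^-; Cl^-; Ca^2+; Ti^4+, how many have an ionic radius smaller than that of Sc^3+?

1

Tabulating Z and e⁻: Ti^4+: 18 e⁻, Z=22, Sc^3+: 18 e⁻, Z=21, Ca^2+: 18 e⁻, Z=20, K^+: 18 e⁻, Z=19, Cl^-: 18 e⁻, Z=17, Br^-: 36 e⁻, Z=35, I^-: 54 e⁻, Z=53. Ti^4+ < Sc^3+ (isoelectronic, higher Z=22 is smaller); Sc^3+ < Ca^2+ (both 18 e⁻, Z=21>20); Ca^2+ < K^+ (both 18 e⁻, Z=20>19); K^+ < Cl^- (isoelectronic, higher Z=19 is smaller); Cl^- < Br^- (same group, period 3 vs 4); Br^- < I^- (same group, 1 shell fewer).
Ordering all of them (including Sc^3+) by radius gives Ti^4+ < Sc^3+ < Ca^2+ < K^+ < Cl^- < Br^- < I^-. Count: 1.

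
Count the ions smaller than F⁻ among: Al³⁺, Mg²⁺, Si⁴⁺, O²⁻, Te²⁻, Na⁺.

4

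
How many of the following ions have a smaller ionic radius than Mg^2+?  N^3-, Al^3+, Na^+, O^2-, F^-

These species are isoelectronic with 10 electrons. The only difference is the number of protons: Al^3+ (Z=13), Mg^2+ (Z=12), Na^+ (Z=11), F^- (Z=9), O^2- (Z=8), N^3- (Z=7). The strongest nuclear pull (Al^3+) gives the smallest ion.
Placing each against Mg^2+: smaller — Al^3+; larger — Na^+, F^-, O^2-, N^3-. Count: 1.

1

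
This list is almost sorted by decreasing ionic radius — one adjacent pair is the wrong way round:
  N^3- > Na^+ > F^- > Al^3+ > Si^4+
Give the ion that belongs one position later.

Scanning neighbour by neighbour, only Na^+/F^- violates a trend: Na^+ and F^- share 10 electrons; the higher nuclear charge on Na (Z=11) contracts it more, so Na^+ < F^-. That makes Na^+ the one sitting a position early relative to where it belongs.

Na^+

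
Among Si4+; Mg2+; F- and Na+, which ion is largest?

Each ion has 10 electrons. The ranking follows nuclear charge in reverse — greater Z gives a smaller radius. Si4+ (Z=14), Mg2+ (Z=12), Na+ (Z=11), F- (Z=9).

F-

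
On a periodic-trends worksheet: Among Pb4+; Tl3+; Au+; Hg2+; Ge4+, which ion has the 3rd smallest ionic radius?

Tl3+

First list Z and electron count for each: Ge4+ (Z=32, 28 e⁻), Pb4+ (Z=82, 78 e⁻), Tl3+ (Z=81, 78 e⁻), Hg2+ (Z=80, 78 e⁻), Au+ (Z=79, 78 e⁻). Ge4+ < Pb4+ (same group, period 4 vs 6); Pb4+ < Tl3+ (both 78 e⁻, Z=82>81); Tl3+ < Hg2+ (isoelectronic, higher Z=81 is smaller); Hg2+ < Au+ (isoelectronic, higher Z=80 is smaller).
So the order is Ge4+ < Pb4+ < Tl3+ < Hg2+ < Au+; the 3rd-smallest ion is Tl3+.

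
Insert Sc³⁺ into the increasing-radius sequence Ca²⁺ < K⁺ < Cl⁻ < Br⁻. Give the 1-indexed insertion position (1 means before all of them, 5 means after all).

Sc³⁺ (Z=21, 18 e⁻), Ca²⁺ (Z=20, 18 e⁻), K⁺ (Z=19, 18 e⁻), Cl⁻ (Z=17, 18 e⁻), Br⁻ (Z=35, 36 e⁻). Sc³⁺ < Ca²⁺ (both 18 e⁻, Z=21>20); Ca²⁺ < K⁺ (both 18 e⁻, Z=20>19); K⁺ < Cl⁻ (both 18 e⁻, Z=19>17); Cl⁻ < Br⁻ (same group, 1 shell fewer).
Merged order: Sc³⁺ < Ca²⁺ < K⁺ < Cl⁻ < Br⁻ — Sc³⁺ is number 1.

1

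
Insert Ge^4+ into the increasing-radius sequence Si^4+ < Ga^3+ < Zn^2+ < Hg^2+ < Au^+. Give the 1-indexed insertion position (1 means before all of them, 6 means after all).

2

First list Z and electron count for each: Si^4+: 10 e⁻, Z=14, Ge^4+: 28 e⁻, Z=32, Ga^3+: 28 e⁻, Z=31, Zn^2+: 28 e⁻, Z=30, Hg^2+: 78 e⁻, Z=80, Au^+: 78 e⁻, Z=79. Si^4+ < Ge^4+ (same group, period 3 vs 4); Ge^4+ < Ga^3+ (both 28 e⁻, Z=32>31); Ga^3+ < Zn^2+ (both 28 e⁻, Z=31>30); Zn^2+ < Hg^2+ (same group, period 4 vs 6); Hg^2+ < Au^+ (both 78 e⁻, Z=80>79).
Merged order: Si^4+ < Ge^4+ < Ga^3+ < Zn^2+ < Hg^2+ < Au^+ — Ge^4+ is number 2.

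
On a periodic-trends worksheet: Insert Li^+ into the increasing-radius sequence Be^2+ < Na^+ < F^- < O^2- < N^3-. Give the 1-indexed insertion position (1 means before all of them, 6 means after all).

Be^2+ (Z=4, 2 e⁻), Li^+ (Z=3, 2 e⁻), Na^+ (Z=11, 10 e⁻), F^- (Z=9, 10 e⁻), O^2- (Z=8, 10 e⁻), N^3- (Z=7, 10 e⁻). Be^2+ < Li^+ (isoelectronic, higher Z=4 is smaller); Li^+ < Na^+ (same group, period 2 vs 3); Na^+ < F^- (isoelectronic, higher Z=11 is smaller); F^- < O^2- (both 10 e⁻, Z=9>8); O^2- < N^3- (isoelectronic, higher Z=8 is smaller).
With Li^+ included the full order is Be^2+ < Li^+ < Na^+ < F^- < O^2- < N^3-, so it takes position 2.

2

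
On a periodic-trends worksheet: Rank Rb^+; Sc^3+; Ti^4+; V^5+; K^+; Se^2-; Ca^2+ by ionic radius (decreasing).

Se^2- > Rb^+ > K^+ > Ca^2+ > Sc^3+ > Ti^4+ > V^5+

Electron counts and nuclear charges: V^5+ (Z=23, 18 e⁻), Ti^4+ (Z=22, 18 e⁻), Sc^3+ (Z=21, 18 e⁻), Ca^2+ (Z=20, 18 e⁻), K^+ (Z=19, 18 e⁻), Rb^+ (Z=37, 36 e⁻), Se^2- (Z=34, 36 e⁻). V^5+ < Ti^4+ (both 18 e⁻, Z=23>22); Ti^4+ < Sc^3+ (isoelectronic, higher Z=22 is smaller); Sc^3+ < Ca^2+ (both 18 e⁻, Z=21>20); Ca^2+ < K^+ (both 18 e⁻, Z=20>19); K^+ < Rb^+ (same group, period 4 vs 5); Rb^+ < Se^2- (both 36 e⁻, Z=37>34).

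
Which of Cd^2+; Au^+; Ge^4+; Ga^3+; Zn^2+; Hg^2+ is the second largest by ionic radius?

Hg^2+

Work out protons and electrons: Ge^4+ has 28 e⁻ (Z=32), Ga^3+ has 28 e⁻ (Z=31), Zn^2+ has 28 e⁻ (Z=30), Cd^2+ has 46 e⁻ (Z=48), Hg^2+ has 78 e⁻ (Z=80), Au^+ has 78 e⁻ (Z=79). Ge^4+ < Ga^3+ (isoelectronic, higher Z=32 is smaller); Ga^3+ < Zn^2+ (isoelectronic, higher Z=31 is smaller); Zn^2+ < Cd^2+ (same group, 1 shell fewer); Cd^2+ < Hg^2+ (same group, period 5 vs 6); Hg^2+ < Au^+ (isoelectronic, higher Z=80 is smaller).
That gives Ge^4+ < Ga^3+ < Zn^2+ < Cd^2+ < Hg^2+ < Au^+. From the largest end, number 2 is Hg^2+.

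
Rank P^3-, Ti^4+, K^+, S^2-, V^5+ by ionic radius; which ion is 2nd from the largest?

S^2-

These species are isoelectronic with 18 electrons. The only difference is the number of protons: V^5+ (Z=23), Ti^4+ (Z=22), K^+ (Z=19), S^2- (Z=16), P^3- (Z=15). The strongest nuclear pull (V^5+) gives the smallest ion.
Ordering: V^5+ < Ti^4+ < K^+ < S^2- < P^3-. The 2nd largest is S^2-.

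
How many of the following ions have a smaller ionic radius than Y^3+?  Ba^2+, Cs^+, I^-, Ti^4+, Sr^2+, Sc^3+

2

Work out protons and electrons: Ti^4+ (Z=22, 18 e⁻), Sc^3+ (Z=21, 18 e⁻), Y^3+ (Z=39, 36 e⁻), Sr^2+ (Z=38, 36 e⁻), Ba^2+ (Z=56, 54 e⁻), Cs^+ (Z=55, 54 e⁻), I^- (Z=53, 54 e⁻). Ti^4+ < Sc^3+ (both 18 e⁻, Z=22>21); Sc^3+ < Y^3+ (same group, period 4 vs 5); Y^3+ < Sr^2+ (both 36 e⁻, Z=39>38); Sr^2+ < Ba^2+ (same group, period 5 vs 6); Ba^2+ < Cs^+ (both 54 e⁻, Z=56>55); Cs^+ < I^- (isoelectronic, higher Z=55 is smaller).
Placing each against Y^3+: smaller — Ti^4+, Sc^3+; larger — Sr^2+, Ba^2+, Cs^+, I^-. That's 2.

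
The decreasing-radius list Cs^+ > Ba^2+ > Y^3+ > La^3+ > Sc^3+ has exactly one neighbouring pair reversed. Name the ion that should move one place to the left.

La^3+

Scanning neighbour by neighbour, only Y^3+/La^3+ violates a trend: both in group 3 with the same charge; Y^3+ (period 5) has the smaller radius. That makes La^3+ the one sitting a position late relative to where it belongs.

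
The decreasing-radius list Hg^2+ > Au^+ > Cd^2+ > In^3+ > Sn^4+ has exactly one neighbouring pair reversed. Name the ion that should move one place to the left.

Au^+

The pair Hg^2+, Au^+ is the wrong way round — they are isoelectronic (78 e⁻) and Hg has more protons than Au (80 vs 79), making Hg^2+ smaller. All other adjacent pairs agree with periodic trends, so Au^+ is the misplaced ion.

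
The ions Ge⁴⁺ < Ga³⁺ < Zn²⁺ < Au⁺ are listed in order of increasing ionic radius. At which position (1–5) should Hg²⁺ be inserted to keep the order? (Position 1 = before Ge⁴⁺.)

Tabulating Z and e⁻: Ge⁴⁺ (Z=32, 28 e⁻), Ga³⁺ (Z=31, 28 e⁻), Zn²⁺ (Z=30, 28 e⁻), Hg²⁺ (Z=80, 78 e⁻), Au⁺ (Z=79, 78 e⁻). Ge⁴⁺ < Ga³⁺ (both 28 e⁻, Z=32>31); Ga³⁺ < Zn²⁺ (both 28 e⁻, Z=31>30); Zn²⁺ < Hg²⁺ (same group, period 4 vs 6); Hg²⁺ < Au⁺ (both 78 e⁻, Z=80>79).
Merged order: Ge⁴⁺ < Ga³⁺ < Zn²⁺ < Hg²⁺ < Au⁺ — Hg²⁺ is number 4.

4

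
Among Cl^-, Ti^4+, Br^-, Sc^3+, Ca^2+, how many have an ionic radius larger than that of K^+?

2

Ti^4+ has 18 e⁻ (Z=22), Sc^3+ has 18 e⁻ (Z=21), Ca^2+ has 18 e⁻ (Z=20), K^+ has 18 e⁻ (Z=19), Cl^- has 18 e⁻ (Z=17), Br^- has 36 e⁻ (Z=35). Ti^4+ < Sc^3+ (isoelectronic, higher Z=22 is smaller); Sc^3+ < Ca^2+ (both 18 e⁻, Z=21>20); Ca^2+ < K^+ (isoelectronic, higher Z=20 is smaller); K^+ < Cl^- (isoelectronic, higher Z=19 is smaller); Cl^- < Br^- (same group, 1 shell fewer).
Relative to K^+, the ions that are larger are Cl^-, Br^-. So 2 are larger.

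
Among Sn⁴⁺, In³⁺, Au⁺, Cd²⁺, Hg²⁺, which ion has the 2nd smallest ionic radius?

First list Z and electron count for each: Sn⁴⁺ has 46 e⁻ (Z=50), In³⁺ has 46 e⁻ (Z=49), Cd²⁺ has 46 e⁻ (Z=48), Hg²⁺ has 78 e⁻ (Z=80), Au⁺ has 78 e⁻ (Z=79). Sn⁴⁺ < In³⁺ (both 46 e⁻, Z=50>49); In³⁺ < Cd²⁺ (isoelectronic, higher Z=49 is smaller); Cd²⁺ < Hg²⁺ (same group, 1 shell fewer); Hg²⁺ < Au⁺ (isoelectronic, higher Z=80 is smaller).
That gives Sn⁴⁺ < In³⁺ < Cd²⁺ < Hg²⁺ < Au⁺. From the smallest end, number 2 is In³⁺.

In³⁺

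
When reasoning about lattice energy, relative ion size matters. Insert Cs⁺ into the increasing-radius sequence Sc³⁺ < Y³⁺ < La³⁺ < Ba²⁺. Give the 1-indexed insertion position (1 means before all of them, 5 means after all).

5

Electron counts and nuclear charges: Sc³⁺ has 18 e⁻ (Z=21), Y³⁺ has 36 e⁻ (Z=39), La³⁺ has 54 e⁻ (Z=57), Ba²⁺ has 54 e⁻ (Z=56), Cs⁺ has 54 e⁻ (Z=55). Sc³⁺ < Y³⁺ (same group, 1 shell fewer); Y³⁺ < La³⁺ (same group, 1 shell fewer); La³⁺ < Ba²⁺ (isoelectronic, higher Z=57 is smaller); Ba²⁺ < Cs⁺ (isoelectronic, higher Z=56 is smaller).
The complete sequence is Sc³⁺ < Y³⁺ < La³⁺ < Ba²⁺ < Cs⁺. Cs⁺ sits at position 5.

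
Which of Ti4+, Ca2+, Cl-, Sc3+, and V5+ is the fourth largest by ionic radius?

All of these have 18 electrons (isoelectronic). With the same electron cloud, the ion with the most protons pulls it in tightest. Nuclear charges: V5+ (Z=23), Ti4+ (Z=22), Sc3+ (Z=21), Ca2+ (Z=20), Cl- (Z=17). Highest Z is smallest.
So the order is V5+ < Ti4+ < Sc3+ < Ca2+ < Cl-; the 4th-largest ion is Ti4+.

Ti4+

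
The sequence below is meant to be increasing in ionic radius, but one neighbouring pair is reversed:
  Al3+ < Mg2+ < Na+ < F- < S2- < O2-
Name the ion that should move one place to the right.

Compare adjacent ions: O2- and S2- are in one column with the same charge; the lighter period-2 ion has one fewer shell and is smaller — yet in this increasing list S2- sits before O2-. Nothing else is reversed, so S2- should move one place to the right.

S2-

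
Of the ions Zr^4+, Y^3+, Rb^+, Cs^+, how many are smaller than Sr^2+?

Tabulating Z and e⁻: Zr^4+ (Z=40, 36 e⁻), Y^3+ (Z=39, 36 e⁻), Sr^2+ (Z=38, 36 e⁻), Rb^+ (Z=37, 36 e⁻), Cs^+ (Z=55, 54 e⁻). Zr^4+ < Y^3+ (isoelectronic, higher Z=40 is smaller); Y^3+ < Sr^2+ (both 36 e⁻, Z=39>38); Sr^2+ < Rb^+ (both 36 e⁻, Z=38>37); Rb^+ < Cs^+ (same group, 1 shell fewer).
Overall: Zr^4+ < Y^3+ < Sr^2+ < Rb^+ < Cs^+. Sr^2+ has 2 below it and 2 above. That's 2.

2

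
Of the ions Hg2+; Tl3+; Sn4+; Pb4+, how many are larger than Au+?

First list Z and electron count for each: Sn4+ (Z=50, 46 e⁻), Pb4+ (Z=82, 78 e⁻), Tl3+ (Z=81, 78 e⁻), Hg2+ (Z=80, 78 e⁻), Au+ (Z=79, 78 e⁻). Sn4+ < Pb4+ (same group, 1 shell fewer); Pb4+ < Tl3+ (isoelectronic, higher Z=82 is smaller); Tl3+ < Hg2+ (isoelectronic, higher Z=81 is smaller); Hg2+ < Au+ (isoelectronic, higher Z=80 is smaller).
Relative to Au+, the ions that are larger are none. That's 0.

0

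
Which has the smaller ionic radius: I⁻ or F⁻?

Same group, same charge. Going down the group adds an extra shell of electrons, so the ion gets larger: F⁻ is highest in the group and smallest.

F⁻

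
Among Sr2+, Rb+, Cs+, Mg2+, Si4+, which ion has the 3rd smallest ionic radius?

Si4+: 10 e⁻, Z=14, Mg2+: 10 e⁻, Z=12, Sr2+: 36 e⁻, Z=38, Rb+: 36 e⁻, Z=37, Cs+: 54 e⁻, Z=55. Si4+ < Mg2+ (isoelectronic, higher Z=14 is smaller); Mg2+ < Sr2+ (same group, 2 shells fewer); Sr2+ < Rb+ (isoelectronic, higher Z=38 is smaller); Rb+ < Cs+ (same group, 1 shell fewer).
Full ascending order: Si4+ < Mg2+ < Sr2+ < Rb+ < Cs+. Counting from the smallest, position 3 is Sr2+.

Sr2+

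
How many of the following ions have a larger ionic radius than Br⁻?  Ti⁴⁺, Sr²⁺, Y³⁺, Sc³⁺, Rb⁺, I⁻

1

Work out protons and electrons: Ti⁴⁺: 18 e⁻, Z=22, Sc³⁺: 18 e⁻, Z=21, Y³⁺: 36 e⁻, Z=39, Sr²⁺: 36 e⁻, Z=38, Rb⁺: 36 e⁻, Z=37, Br⁻: 36 e⁻, Z=35, I⁻: 54 e⁻, Z=53. Ti⁴⁺ < Sc³⁺ (isoelectronic, higher Z=22 is smaller); Sc³⁺ < Y³⁺ (same group, 1 shell fewer); Y³⁺ < Sr²⁺ (isoelectronic, higher Z=39 is smaller); Sr²⁺ < Rb⁺ (isoelectronic, higher Z=38 is smaller); Rb⁺ < Br⁻ (both 36 e⁻, Z=37>35); Br⁻ < I⁻ (same group, period 4 vs 5).
Ordering all of them (including Br⁻) by radius gives Ti⁴⁺ < Sc³⁺ < Y³⁺ < Sr²⁺ < Rb⁺ < Br⁻ < I⁻. That's 1.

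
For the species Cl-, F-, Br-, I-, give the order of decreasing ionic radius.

I- > Br- > Cl- > F-

Same group, same charge. Going down the group adds an extra shell of electrons, so the ion gets larger: F- is highest in the group and smallest.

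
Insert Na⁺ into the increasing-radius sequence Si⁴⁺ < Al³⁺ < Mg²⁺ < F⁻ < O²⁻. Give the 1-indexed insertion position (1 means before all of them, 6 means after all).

4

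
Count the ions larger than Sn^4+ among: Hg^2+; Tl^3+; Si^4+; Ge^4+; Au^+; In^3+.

Electron counts and nuclear charges: Si^4+: 10 e⁻, Z=14, Ge^4+: 28 e⁻, Z=32, Sn^4+: 46 e⁻, Z=50, In^3+: 46 e⁻, Z=49, Tl^3+: 78 e⁻, Z=81, Hg^2+: 78 e⁻, Z=80, Au^+: 78 e⁻, Z=79. Si^4+ < Ge^4+ (same group, 1 shell fewer); Ge^4+ < Sn^4+ (same group, period 4 vs 5); Sn^4+ < In^3+ (both 46 e⁻, Z=50>49); In^3+ < Tl^3+ (same group, period 5 vs 6); Tl^3+ < Hg^2+ (isoelectronic, higher Z=81 is smaller); Hg^2+ < Au^+ (both 78 e⁻, Z=80>79).
Placing each against Sn^4+: smaller — Si^4+, Ge^4+; larger — In^3+, Tl^3+, Hg^2+, Au^+. So 4 are larger.

4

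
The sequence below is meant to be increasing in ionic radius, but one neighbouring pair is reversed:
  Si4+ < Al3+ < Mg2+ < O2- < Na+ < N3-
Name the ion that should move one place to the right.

Check each adjacent pair. O2- and Na+ are reversed: both have 10 electrons but Z(Na)=11 > Z(O)=8, so Na+ should be the smaller of the two. No other neighbouring pair contradicts the periodic trends, so O2- is the ion listed too early.

O2-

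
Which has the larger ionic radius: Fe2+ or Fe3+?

Fe2+

Same element, different charge: the more highly charged cation has fewer electrons and a greater effective nuclear charge per electron, making Fe3+ the smallest.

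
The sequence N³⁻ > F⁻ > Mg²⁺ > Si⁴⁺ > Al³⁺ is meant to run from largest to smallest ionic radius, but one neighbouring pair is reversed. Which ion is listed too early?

Si⁴⁺

Check each adjacent pair. Si⁴⁺ and Al³⁺ are reversed: Si⁴⁺ and Al³⁺ share 10 electrons; the higher nuclear charge on Si (Z=14) contracts it more, so Si⁴⁺ < Al³⁺. No other neighbouring pair contradicts the periodic trends, so Si⁴⁺ is the ion listed too early.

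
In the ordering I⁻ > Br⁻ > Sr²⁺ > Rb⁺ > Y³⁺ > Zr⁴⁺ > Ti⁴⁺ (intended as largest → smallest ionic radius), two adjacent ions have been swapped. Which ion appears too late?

Compare adjacent ions: Sr²⁺ and Rb⁺ share 36 electrons; the higher nuclear charge on Sr (Z=38) contracts it more, so Sr²⁺ < Rb⁺ — yet in this decreasing list Sr²⁺ sits before Rb⁺. Nothing else is reversed, so Rb⁺ should move one place to the left.

Rb⁺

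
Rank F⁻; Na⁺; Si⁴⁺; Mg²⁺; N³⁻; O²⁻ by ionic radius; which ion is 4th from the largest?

These species are isoelectronic with 10 electrons. The only difference is the number of protons: Si⁴⁺ (Z=14), Mg²⁺ (Z=12), Na⁺ (Z=11), F⁻ (Z=9), O²⁻ (Z=8), N³⁻ (Z=7). The strongest nuclear pull (Si⁴⁺) gives the smallest ion.
That gives Si⁴⁺ < Mg²⁺ < Na⁺ < F⁻ < O²⁻ < N³⁻. From the largest end, number 4 is Na⁺.

Na⁺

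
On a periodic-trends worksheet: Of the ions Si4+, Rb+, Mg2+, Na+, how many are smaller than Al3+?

Work out protons and electrons: Si4+: 10 e⁻, Z=14, Al3+: 10 e⁻, Z=13, Mg2+: 10 e⁻, Z=12, Na+: 10 e⁻, Z=11, Rb+: 36 e⁻, Z=37. Si4+ < Al3+ (both 10 e⁻, Z=14>13); Al3+ < Mg2+ (both 10 e⁻, Z=13>12); Mg2+ < Na+ (isoelectronic, higher Z=12 is smaller); Na+ < Rb+ (same group, period 3 vs 5).
Overall: Si4+ < Al3+ < Mg2+ < Na+ < Rb+. Al3+ has 1 below it and 3 above. Count: 1.

1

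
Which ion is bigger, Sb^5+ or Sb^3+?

Same element, different charge: the more highly charged cation has fewer electrons and a greater effective nuclear charge per electron, making Sb^5+ the smallest.

Sb^3+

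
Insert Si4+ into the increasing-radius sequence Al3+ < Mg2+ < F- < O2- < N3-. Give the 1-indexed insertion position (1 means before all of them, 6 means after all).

1

Isoelectronic series (10 e⁻ each). Size is set by nuclear charge: more protons means a smaller ion. Si4+ (Z=14), Al3+ (Z=13), Mg2+ (Z=12), F- (Z=9), O2- (Z=8), N3- (Z=7).
Putting Si4+ in gives Si4+ < Al3+ < Mg2+ < F- < O2- < N3-; it lands at slot 1.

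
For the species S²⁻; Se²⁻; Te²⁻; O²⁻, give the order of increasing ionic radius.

O²⁻ < S²⁻ < Se²⁻ < Te²⁻

All are in the same group with charge -2. Radius grows down the group as n (the outermost shell) increases.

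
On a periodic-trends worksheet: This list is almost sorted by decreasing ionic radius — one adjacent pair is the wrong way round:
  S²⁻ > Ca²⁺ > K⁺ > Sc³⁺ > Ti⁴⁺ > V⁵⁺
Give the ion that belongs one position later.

Scanning neighbour by neighbour, only Ca²⁺/K⁺ violates a trend: both have 18 electrons but Z(Ca)=20 > Z(K)=19, so Ca²⁺ should be the smaller of the two. That makes Ca²⁺ the one sitting a position early relative to where it belongs.

Ca²⁺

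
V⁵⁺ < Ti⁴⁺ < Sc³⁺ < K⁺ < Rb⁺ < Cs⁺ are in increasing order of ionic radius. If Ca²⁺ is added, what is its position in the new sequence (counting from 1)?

4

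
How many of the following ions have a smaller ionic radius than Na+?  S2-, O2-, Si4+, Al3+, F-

First list Z and electron count for each: Si4+: 10 e⁻, Z=14, Al3+: 10 e⁻, Z=13, Na+: 10 e⁻, Z=11, F-: 10 e⁻, Z=9, O2-: 10 e⁻, Z=8, S2-: 18 e⁻, Z=16. Si4+ < Al3+ (isoelectronic, higher Z=14 is smaller); Al3+ < Na+ (isoelectronic, higher Z=13 is smaller); Na+ < F- (isoelectronic, higher Z=11 is smaller); F- < O2- (both 10 e⁻, Z=9>8); O2- < S2- (same group, period 2 vs 3).
Overall: Si4+ < Al3+ < Na+ < F- < O2- < S2-. Na+ has 2 below it and 3 above. That's 2.

2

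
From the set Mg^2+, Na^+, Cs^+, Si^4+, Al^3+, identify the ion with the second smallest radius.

Al^3+

Tabulating Z and e⁻: Si^4+ has 10 e⁻ (Z=14), Al^3+ has 10 e⁻ (Z=13), Mg^2+ has 10 e⁻ (Z=12), Na^+ has 10 e⁻ (Z=11), Cs^+ has 54 e⁻ (Z=55). Si^4+ < Al^3+ (isoelectronic, higher Z=14 is smaller); Al^3+ < Mg^2+ (isoelectronic, higher Z=13 is smaller); Mg^2+ < Na^+ (both 10 e⁻, Z=12>11); Na^+ < Cs^+ (same group, period 3 vs 6).
Full ascending order: Si^4+ < Al^3+ < Mg^2+ < Na^+ < Cs^+. Counting from the smallest, position 2 is Al^3+.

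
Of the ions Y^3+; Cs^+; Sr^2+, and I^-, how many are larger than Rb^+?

2

Electron counts and nuclear charges: Y^3+ (Z=39, 36 e⁻), Sr^2+ (Z=38, 36 e⁻), Rb^+ (Z=37, 36 e⁻), Cs^+ (Z=55, 54 e⁻), I^- (Z=53, 54 e⁻). Y^3+ < Sr^2+ (both 36 e⁻, Z=39>38); Sr^2+ < Rb^+ (isoelectronic, higher Z=38 is smaller); Rb^+ < Cs^+ (same group, 1 shell fewer); Cs^+ < I^- (isoelectronic, higher Z=55 is smaller).
Relative to Rb^+, the ions that are larger are Cs^+, I^-. That's 2.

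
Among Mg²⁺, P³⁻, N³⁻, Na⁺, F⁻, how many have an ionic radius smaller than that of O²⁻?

3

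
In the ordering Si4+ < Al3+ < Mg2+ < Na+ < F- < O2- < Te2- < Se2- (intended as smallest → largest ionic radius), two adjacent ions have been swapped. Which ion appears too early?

Te2-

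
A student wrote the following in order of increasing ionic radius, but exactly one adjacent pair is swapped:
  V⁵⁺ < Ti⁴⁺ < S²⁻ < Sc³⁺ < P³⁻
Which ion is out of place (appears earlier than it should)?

Check each adjacent pair. S²⁻ and Sc³⁺ are reversed: both have 18 electrons but Z(Sc)=21 > Z(S)=16, so Sc³⁺ should be the smaller of the two. No other neighbouring pair contradicts the periodic trends, so S²⁻ is the ion listed too early.

S²⁻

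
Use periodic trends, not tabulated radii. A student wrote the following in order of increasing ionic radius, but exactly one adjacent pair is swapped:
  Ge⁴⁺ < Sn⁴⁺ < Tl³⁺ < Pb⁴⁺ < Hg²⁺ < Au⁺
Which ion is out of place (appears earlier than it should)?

Tl³⁺

The pair Tl³⁺, Pb⁴⁺ is the wrong way round — both have 78 electrons but Z(Pb)=82 > Z(Tl)=81, so Pb⁴⁺ should be the smaller of the two. All other adjacent pairs agree with periodic trends, so Tl³⁺ is the misplaced ion.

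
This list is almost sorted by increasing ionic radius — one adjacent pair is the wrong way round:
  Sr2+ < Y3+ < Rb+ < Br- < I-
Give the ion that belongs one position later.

Sr2+

Check each adjacent pair. Sr2+ and Y3+ are reversed: they are isoelectronic (36 e⁻) and Y has more protons than Sr (39 vs 38), making Y3+ smaller. No other neighbouring pair contradicts the periodic trends, so Sr2+ is the ion listed too early.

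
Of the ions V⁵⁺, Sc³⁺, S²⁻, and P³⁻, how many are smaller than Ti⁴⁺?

1

All of these have 18 electrons (isoelectronic). With the same electron cloud, the ion with the most protons pulls it in tightest. Nuclear charges: V⁵⁺ (Z=23), Ti⁴⁺ (Z=22), Sc³⁺ (Z=21), S²⁻ (Z=16), P³⁻ (Z=15). Highest Z is smallest.
Relative to Ti⁴⁺, the ions that are smaller are V⁵⁺. That's 1.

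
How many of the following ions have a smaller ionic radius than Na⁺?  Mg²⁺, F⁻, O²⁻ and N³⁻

All of these have 10 electrons (isoelectronic). With the same electron cloud, the ion with the most protons pulls it in tightest. Nuclear charges: Mg²⁺ (Z=12), Na⁺ (Z=11), F⁻ (Z=9), O²⁻ (Z=8), N³⁻ (Z=7). Highest Z is smallest.
Overall: Mg²⁺ < Na⁺ < F⁻ < O²⁻ < N³⁻. Na⁺ has 1 below it and 3 above. That's 1.

1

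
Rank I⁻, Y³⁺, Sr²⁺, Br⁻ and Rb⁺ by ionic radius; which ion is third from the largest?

Rb⁺

Electron counts and nuclear charges: Y³⁺ has 36 e⁻ (Z=39), Sr²⁺ has 36 e⁻ (Z=38), Rb⁺ has 36 e⁻ (Z=37), Br⁻ has 36 e⁻ (Z=35), I⁻ has 54 e⁻ (Z=53). Y³⁺ < Sr²⁺ (isoelectronic, higher Z=39 is smaller); Sr²⁺ < Rb⁺ (isoelectronic, higher Z=38 is smaller); Rb⁺ < Br⁻ (isoelectronic, higher Z=37 is smaller); Br⁻ < I⁻ (same group, period 4 vs 5).
Ordering: Y³⁺ < Sr²⁺ < Rb⁺ < Br⁻ < I⁻. The third largest is Rb⁺.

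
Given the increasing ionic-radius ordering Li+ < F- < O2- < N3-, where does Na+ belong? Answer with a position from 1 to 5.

Work out protons and electrons: Li+ has 2 e⁻ (Z=3), Na+ has 10 e⁻ (Z=11), F- has 10 e⁻ (Z=9), O2- has 10 e⁻ (Z=8), N3- has 10 e⁻ (Z=7). Li+ < Na+ (same group, 1 shell fewer); Na+ < F- (both 10 e⁻, Z=11>9); F- < O2- (both 10 e⁻, Z=9>8); O2- < N3- (isoelectronic, higher Z=8 is smaller).
Merged order: Li+ < Na+ < F- < O2- < N3- — Na+ is number 2.

2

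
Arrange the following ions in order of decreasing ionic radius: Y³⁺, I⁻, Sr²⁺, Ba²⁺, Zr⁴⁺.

I⁻ > Ba²⁺ > Sr²⁺ > Y³⁺ > Zr⁴⁺

Tabulating Z and e⁻: Zr⁴⁺ has 36 e⁻ (Z=40), Y³⁺ has 36 e⁻ (Z=39), Sr²⁺ has 36 e⁻ (Z=38), Ba²⁺ has 54 e⁻ (Z=56), I⁻ has 54 e⁻ (Z=53). Zr⁴⁺ < Y³⁺ (both 36 e⁻, Z=40>39); Y³⁺ < Sr²⁺ (isoelectronic, higher Z=39 is smaller); Sr²⁺ < Ba²⁺ (same group, 1 shell fewer); Ba²⁺ < I⁻ (both 54 e⁻, Z=56>53).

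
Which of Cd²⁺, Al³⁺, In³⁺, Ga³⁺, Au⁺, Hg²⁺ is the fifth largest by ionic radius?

Ga³⁺

First list Z and electron count for each: Al³⁺: 10 e⁻, Z=13, Ga³⁺: 28 e⁻, Z=31, In³⁺: 46 e⁻, Z=49, Cd²⁺: 46 e⁻, Z=48, Hg²⁺: 78 e⁻, Z=80, Au⁺: 78 e⁻, Z=79. Al³⁺ < Ga³⁺ (same group, 1 shell fewer); Ga³⁺ < In³⁺ (same group, 1 shell fewer); In³⁺ < Cd²⁺ (isoelectronic, higher Z=49 is smaller); Cd²⁺ < Hg²⁺ (same group, 1 shell fewer); Hg²⁺ < Au⁺ (both 78 e⁻, Z=80>79).
Ordering: Al³⁺ < Ga³⁺ < In³⁺ < Cd²⁺ < Hg²⁺ < Au⁺. The fifth largest is Ga³⁺.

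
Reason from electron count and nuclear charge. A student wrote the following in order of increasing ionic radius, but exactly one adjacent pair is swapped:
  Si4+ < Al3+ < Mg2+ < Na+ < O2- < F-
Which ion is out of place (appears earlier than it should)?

O2-

Scanning neighbour by neighbour, only O2-/F- violates a trend: both have 10 electrons but Z(F)=9 > Z(O)=8, so F- should be the smaller of the two. That makes O2- the one sitting a position early relative to where it belongs.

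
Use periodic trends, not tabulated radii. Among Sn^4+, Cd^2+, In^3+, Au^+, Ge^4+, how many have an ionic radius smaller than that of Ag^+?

4

Work out protons and electrons: Ge^4+ has 28 e⁻ (Z=32), Sn^4+ has 46 e⁻ (Z=50), In^3+ has 46 e⁻ (Z=49), Cd^2+ has 46 e⁻ (Z=48), Ag^+ has 46 e⁻ (Z=47), Au^+ has 78 e⁻ (Z=79). Ge^4+ < Sn^4+ (same group, period 4 vs 5); Sn^4+ < In^3+ (both 46 e⁻, Z=50>49); In^3+ < Cd^2+ (isoelectronic, higher Z=49 is smaller); Cd^2+ < Ag^+ (both 46 e⁻, Z=48>47); Ag^+ < Au^+ (same group, 1 shell fewer).
Overall: Ge^4+ < Sn^4+ < In^3+ < Cd^2+ < Ag^+ < Au^+. Ag^+ has 4 below it and 1 above. So 4 are smaller.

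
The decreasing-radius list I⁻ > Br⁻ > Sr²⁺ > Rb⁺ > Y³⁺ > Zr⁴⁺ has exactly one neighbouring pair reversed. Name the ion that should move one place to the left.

Check each adjacent pair. Sr²⁺ and Rb⁺ are reversed: Sr²⁺ and Rb⁺ share 36 electrons; the higher nuclear charge on Sr (Z=38) contracts it more, so Sr²⁺ < Rb⁺. No other neighbouring pair contradicts the periodic trends, so Rb⁺ is the ion listed too late.

Rb⁺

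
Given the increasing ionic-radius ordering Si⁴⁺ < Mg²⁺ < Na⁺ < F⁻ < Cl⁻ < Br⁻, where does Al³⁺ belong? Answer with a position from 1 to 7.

2

Si⁴⁺ has 10 e⁻ (Z=14), Al³⁺ has 10 e⁻ (Z=13), Mg²⁺ has 10 e⁻ (Z=12), Na⁺ has 10 e⁻ (Z=11), F⁻ has 10 e⁻ (Z=9), Cl⁻ has 18 e⁻ (Z=17), Br⁻ has 36 e⁻ (Z=35). Si⁴⁺ < Al³⁺ (both 10 e⁻, Z=14>13); Al³⁺ < Mg²⁺ (both 10 e⁻, Z=13>12); Mg²⁺ < Na⁺ (both 10 e⁻, Z=12>11); Na⁺ < F⁻ (isoelectronic, higher Z=11 is smaller); F⁻ < Cl⁻ (same group, 1 shell fewer); Cl⁻ < Br⁻ (same group, period 3 vs 4).
With Al³⁺ included the full order is Si⁴⁺ < Al³⁺ < Mg²⁺ < Na⁺ < F⁻ < Cl⁻ < Br⁻, so it takes position 2.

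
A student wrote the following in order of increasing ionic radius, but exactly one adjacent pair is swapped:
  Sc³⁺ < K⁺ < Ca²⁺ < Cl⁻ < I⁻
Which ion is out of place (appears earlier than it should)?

Compare adjacent ions: Ca²⁺ and K⁺ share 18 electrons; the higher nuclear charge on Ca (Z=20) contracts it more, so Ca²⁺ < K⁺ — yet in this increasing list K⁺ sits before Ca²⁺. Nothing else is reversed, so K⁺ should move one place to the right.

K⁺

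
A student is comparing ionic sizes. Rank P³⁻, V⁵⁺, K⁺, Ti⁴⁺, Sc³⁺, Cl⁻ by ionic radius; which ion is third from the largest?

K⁺

Each ion has 18 electrons. The ranking follows nuclear charge in reverse — greater Z gives a smaller radius. V⁵⁺ (Z=23), Ti⁴⁺ (Z=22), Sc³⁺ (Z=21), K⁺ (Z=19), Cl⁻ (Z=17), P³⁻ (Z=15).
Full ascending order: V⁵⁺ < Ti⁴⁺ < Sc³⁺ < K⁺ < Cl⁻ < P³⁻. Counting from the largest, position 3 is K⁺.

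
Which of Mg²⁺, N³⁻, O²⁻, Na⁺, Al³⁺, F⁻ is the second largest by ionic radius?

These species are isoelectronic with 10 electrons. The only difference is the number of protons: Al³⁺ (Z=13), Mg²⁺ (Z=12), Na⁺ (Z=11), F⁻ (Z=9), O²⁻ (Z=8), N³⁻ (Z=7). The strongest nuclear pull (Al³⁺) gives the smallest ion.
Ordering: Al³⁺ < Mg²⁺ < Na⁺ < F⁻ < O²⁻ < N³⁻. The second largest is O²⁻.

O²⁻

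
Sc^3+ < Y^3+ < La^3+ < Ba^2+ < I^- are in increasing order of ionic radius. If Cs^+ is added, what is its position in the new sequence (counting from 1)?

5

Sc^3+: 18 e⁻, Z=21, Y^3+: 36 e⁻, Z=39, La^3+: 54 e⁻, Z=57, Ba^2+: 54 e⁻, Z=56, Cs^+: 54 e⁻, Z=55, I^-: 54 e⁻, Z=53. Sc^3+ < Y^3+ (same group, period 4 vs 5); Y^3+ < La^3+ (same group, 1 shell fewer); La^3+ < Ba^2+ (isoelectronic, higher Z=57 is smaller); Ba^2+ < Cs^+ (isoelectronic, higher Z=56 is smaller); Cs^+ < I^- (both 54 e⁻, Z=55>53).
With Cs^+ included the full order is Sc^3+ < Y^3+ < La^3+ < Ba^2+ < Cs^+ < I^-, so it takes position 5.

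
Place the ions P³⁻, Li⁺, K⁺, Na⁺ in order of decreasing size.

P³⁻ > K⁺ > Na⁺ > Li⁺

First list Z and electron count for each: Li⁺: 2 e⁻, Z=3, Na⁺: 10 e⁻, Z=11, K⁺: 18 e⁻, Z=19, P³⁻: 18 e⁻, Z=15. Li⁺ < Na⁺ (same group, 1 shell fewer); Na⁺ < K⁺ (same group, period 3 vs 4); K⁺ < P³⁻ (both 18 e⁻, Z=19>15).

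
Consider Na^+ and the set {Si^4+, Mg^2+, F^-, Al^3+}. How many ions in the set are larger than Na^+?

Isoelectronic series (10 e⁻ each). Size is set by nuclear charge: more protons means a smaller ion. Si^4+ (Z=14), Al^3+ (Z=13), Mg^2+ (Z=12), Na^+ (Z=11), F^- (Z=9).
Ordering all of them (including Na^+) by radius gives Si^4+ < Al^3+ < Mg^2+ < Na^+ < F^-. That's 1.

1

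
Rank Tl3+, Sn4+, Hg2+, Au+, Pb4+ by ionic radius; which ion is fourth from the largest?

Sn4+ has 46 e⁻ (Z=50), Pb4+ has 78 e⁻ (Z=82), Tl3+ has 78 e⁻ (Z=81), Hg2+ has 78 e⁻ (Z=80), Au+ has 78 e⁻ (Z=79). Sn4+ < Pb4+ (same group, period 5 vs 6); Pb4+ < Tl3+ (isoelectronic, higher Z=82 is smaller); Tl3+ < Hg2+ (both 78 e⁻, Z=81>80); Hg2+ < Au+ (both 78 e⁻, Z=80>79).
So the order is Sn4+ < Pb4+ < Tl3+ < Hg2+ < Au+; the 4th-largest ion is Pb4+.

Pb4+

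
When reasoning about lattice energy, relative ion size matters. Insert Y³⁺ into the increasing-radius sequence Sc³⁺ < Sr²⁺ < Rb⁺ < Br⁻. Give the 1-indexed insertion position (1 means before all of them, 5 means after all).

First list Z and electron count for each: Sc³⁺: 18 e⁻, Z=21, Y³⁺: 36 e⁻, Z=39, Sr²⁺: 36 e⁻, Z=38, Rb⁺: 36 e⁻, Z=37, Br⁻: 36 e⁻, Z=35. Sc³⁺ < Y³⁺ (same group, 1 shell fewer); Y³⁺ < Sr²⁺ (both 36 e⁻, Z=39>38); Sr²⁺ < Rb⁺ (isoelectronic, higher Z=38 is smaller); Rb⁺ < Br⁻ (both 36 e⁻, Z=37>35).
Putting Y³⁺ in gives Sc³⁺ < Y³⁺ < Sr²⁺ < Rb⁺ < Br⁻; it lands at slot 2.

2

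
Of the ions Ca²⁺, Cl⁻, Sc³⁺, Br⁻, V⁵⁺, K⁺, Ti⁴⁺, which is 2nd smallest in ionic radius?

Ti⁴⁺

V⁵⁺ (Z=23, 18 e⁻), Ti⁴⁺ (Z=22, 18 e⁻), Sc³⁺ (Z=21, 18 e⁻), Ca²⁺ (Z=20, 18 e⁻), K⁺ (Z=19, 18 e⁻), Cl⁻ (Z=17, 18 e⁻), Br⁻ (Z=35, 36 e⁻). V⁵⁺ < Ti⁴⁺ (both 18 e⁻, Z=23>22); Ti⁴⁺ < Sc³⁺ (both 18 e⁻, Z=22>21); Sc³⁺ < Ca²⁺ (both 18 e⁻, Z=21>20); Ca²⁺ < K⁺ (isoelectronic, higher Z=20 is smaller); K⁺ < Cl⁻ (isoelectronic, higher Z=19 is smaller); Cl⁻ < Br⁻ (same group, 1 shell fewer).
That gives V⁵⁺ < Ti⁴⁺ < Sc³⁺ < Ca²⁺ < K⁺ < Cl⁻ < Br⁻. From the smallest end, number 2 is Ti⁴⁺.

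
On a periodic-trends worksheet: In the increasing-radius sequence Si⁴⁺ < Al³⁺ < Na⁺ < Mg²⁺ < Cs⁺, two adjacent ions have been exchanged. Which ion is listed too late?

Mg²⁺

Scanning neighbour by neighbour, only Na⁺/Mg²⁺ violates a trend: they are isoelectronic (10 e⁻) and Mg has more protons than Na (12 vs 11), making Mg²⁺ smaller. That makes Mg²⁺ the one sitting a position late relative to where it belongs.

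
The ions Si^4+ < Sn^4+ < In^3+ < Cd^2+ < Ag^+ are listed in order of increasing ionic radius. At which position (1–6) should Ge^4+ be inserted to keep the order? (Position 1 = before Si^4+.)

2

Tabulating Z and e⁻: Si^4+ has 10 e⁻ (Z=14), Ge^4+ has 28 e⁻ (Z=32), Sn^4+ has 46 e⁻ (Z=50), In^3+ has 46 e⁻ (Z=49), Cd^2+ has 46 e⁻ (Z=48), Ag^+ has 46 e⁻ (Z=47). Si^4+ < Ge^4+ (same group, period 3 vs 4); Ge^4+ < Sn^4+ (same group, period 4 vs 5); Sn^4+ < In^3+ (isoelectronic, higher Z=50 is smaller); In^3+ < Cd^2+ (both 46 e⁻, Z=49>48); Cd^2+ < Ag^+ (both 46 e⁻, Z=48>47).
With Ge^4+ included the full order is Si^4+ < Ge^4+ < Sn^4+ < In^3+ < Cd^2+ < Ag^+, so it takes position 2.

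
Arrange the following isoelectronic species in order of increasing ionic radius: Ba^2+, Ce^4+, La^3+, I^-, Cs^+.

Ce^4+ < La^3+ < Ba^2+ < Cs^+ < I^-

These species are isoelectronic with 54 electrons. The only difference is the number of protons: Ce^4+ (Z=58), La^3+ (Z=57), Ba^2+ (Z=56), Cs^+ (Z=55), I^- (Z=53). The strongest nuclear pull (Ce^4+) gives the smallest ion.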